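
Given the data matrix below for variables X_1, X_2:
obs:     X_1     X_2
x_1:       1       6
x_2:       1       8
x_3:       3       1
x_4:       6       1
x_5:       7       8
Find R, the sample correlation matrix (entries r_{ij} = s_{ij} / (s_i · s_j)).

Step 1 — column means:
  mean(X_1) = (1 + 1 + 3 + 6 + 7) / 5 = 18/5 = 3.6
  mean(X_2) = (6 + 8 + 1 + 1 + 8) / 5 = 24/5 = 4.8

Step 2 — sample variances and covariances s[i,j] = (1/(n-1)) · Σ_k (x_{k,i} - mean_i) · (x_{k,j} - mean_j), with n-1 = 4:
  s[X_1,X_1] = ((-2.6)·(-2.6) + (-2.6)·(-2.6) + (-0.6)·(-0.6) + (2.4)·(2.4) + (3.4)·(3.4)) / 4 = 31.2/4 = 7.8
  s[X_1,X_2] = ((-2.6)·(1.2) + (-2.6)·(3.2) + (-0.6)·(-3.8) + (2.4)·(-3.8) + (3.4)·(3.2)) / 4 = -7.4/4 = -1.85
  s[X_2,X_2] = ((1.2)·(1.2) + (3.2)·(3.2) + (-3.8)·(-3.8) + (-3.8)·(-3.8) + (3.2)·(3.2)) / 4 = 50.8/4 = 12.7
  Sample standard deviations s_i = √(s[i,i]):
  s(X_1) = √(7.8) = 2.7928
  s(X_2) = √(12.7) = 3.5637

Step 3 — r_{ij} = s_{ij} / (s_i · s_j):
  r[X_1,X_1] = 1 (diagonal).
  r[X_1,X_2] = -1.85 / (2.7928 · 3.5637) = -1.85 / 9.9529 = -0.1859
  r[X_2,X_2] = 1 (diagonal).

R is symmetric with unit diagonal. Assembling:

R = [[1, -0.1859],
 [-0.1859, 1]]


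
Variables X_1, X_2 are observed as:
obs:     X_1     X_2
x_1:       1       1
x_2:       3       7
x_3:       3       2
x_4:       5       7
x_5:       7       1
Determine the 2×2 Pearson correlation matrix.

Step 1 — column means:
  mean(X_1) = (1 + 3 + 3 + 5 + 7) / 5 = 19/5 = 3.8
  mean(X_2) = (1 + 7 + 2 + 7 + 1) / 5 = 18/5 = 3.6

Step 2 — sample variances and covariances s[i,j] = (1/(n-1)) · Σ_k (x_{k,i} - mean_i) · (x_{k,j} - mean_j), with n-1 = 4:
  s[X_1,X_1] = ((-2.8)·(-2.8) + (-0.8)·(-0.8) + (-0.8)·(-0.8) + (1.2)·(1.2) + (3.2)·(3.2)) / 4 = 20.8/4 = 5.2
  s[X_1,X_2] = ((-2.8)·(-2.6) + (-0.8)·(3.4) + (-0.8)·(-1.6) + (1.2)·(3.4) + (3.2)·(-2.6)) / 4 = 1.6/4 = 0.4
  s[X_2,X_2] = ((-2.6)·(-2.6) + (3.4)·(3.4) + (-1.6)·(-1.6) + (3.4)·(3.4) + (-2.6)·(-2.6)) / 4 = 39.2/4 = 9.8
  Sample standard deviations s_i = √(s[i,i]):
  s(X_1) = √(5.2) = 2.2804
  s(X_2) = √(9.8) = 3.1305

Step 3 — r_{ij} = s_{ij} / (s_i · s_j):
  r[X_1,X_1] = 1 (diagonal).
  r[X_1,X_2] = 0.4 / (2.2804 · 3.1305) = 0.4 / 7.1386 = 0.056
  r[X_2,X_2] = 1 (diagonal).

R is symmetric with unit diagonal. Assembling:

R = [[1, 0.056],
 [0.056, 1]]


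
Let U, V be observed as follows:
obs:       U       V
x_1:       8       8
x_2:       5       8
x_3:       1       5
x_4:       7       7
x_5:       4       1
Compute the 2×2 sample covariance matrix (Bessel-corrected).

Step 1 — column means:
  mean(U) = (8 + 5 + 1 + 7 + 4) / 5 = 25/5 = 5
  mean(V) = (8 + 8 + 5 + 7 + 1) / 5 = 29/5 = 5.8

Step 2 — sample covariance S[i,j] = (1/(n-1)) · Σ_k (x_{k,i} - mean_i) · (x_{k,j} - mean_j), with n-1 = 4.
  S[U,U] = ((3)·(3) + (0)·(0) + (-4)·(-4) + (2)·(2) + (-1)·(-1)) / 4 = 30/4 = 7.5
  S[U,V] = ((3)·(2.2) + (0)·(2.2) + (-4)·(-0.8) + (2)·(1.2) + (-1)·(-4.8)) / 4 = 17/4 = 4.25
  S[V,V] = ((2.2)·(2.2) + (2.2)·(2.2) + (-0.8)·(-0.8) + (1.2)·(1.2) + (-4.8)·(-4.8)) / 4 = 34.8/4 = 8.7

S is symmetric (S[j,i] = S[i,j]). Assembling:

S = [[7.5, 4.25],
 [4.25, 8.7]]


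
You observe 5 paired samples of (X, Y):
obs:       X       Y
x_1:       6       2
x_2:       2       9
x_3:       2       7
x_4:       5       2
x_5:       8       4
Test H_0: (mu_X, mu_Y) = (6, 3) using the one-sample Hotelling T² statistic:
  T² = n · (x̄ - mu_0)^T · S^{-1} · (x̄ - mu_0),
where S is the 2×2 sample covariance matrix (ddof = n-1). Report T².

Step 1 — sample mean vector:
  mean(X) = (6 + 2 + 2 + 5 + 8) / 5 = 23/5 = 4.6
  mean(Y) = (2 + 9 + 7 + 2 + 4) / 5 = 24/5 = 4.8
  x̄ = (4.6, 4.8),  deviation x̄ - mu_0 = (4.6, 4.8) - (6, 3) = (-1.4, 1.8).

Step 2 — sample covariance matrix, S[i,j] = (1/(n-1)) · Σ_k (x_{k,i} - mean_i) · (x_{k,j} - mean_j), divisor n-1 = 4:
  S[X,X] = ((1.4)·(1.4) + (-2.6)·(-2.6) + (-2.6)·(-2.6) + (0.4)·(0.4) + (3.4)·(3.4)) / 4 = 27.2/4 = 6.8
  S[X,Y] = ((1.4)·(-2.8) + (-2.6)·(4.2) + (-2.6)·(2.2) + (0.4)·(-2.8) + (3.4)·(-0.8)) / 4 = -24.4/4 = -6.1
  S[Y,Y] = ((-2.8)·(-2.8) + (4.2)·(4.2) + (2.2)·(2.2) + (-2.8)·(-2.8) + (-0.8)·(-0.8)) / 4 = 38.8/4 = 9.7
  S = [[6.8, -6.1],
 [-6.1, 9.7]].

Step 3 — invert S. det(S) = 6.8·9.7 - (-6.1)² = 28.75.
  S^{-1} = (1/det) · [[d, -b], [-b, a]] = [[0.3374, 0.2122],
 [0.2122, 0.2365]].

Step 4 — quadratic form (x̄ - mu_0)^T · S^{-1} · (x̄ - mu_0):
  S^{-1} · (x̄ - mu_0) = (-0.0904, 0.1287),
  (x̄ - mu_0)^T · [...] = (-1.4)·(-0.0904) + (1.8)·(0.1287) = 0.3583.

Step 5 — scale by n: T² = 5 · 0.3583 = 1.7913.

T² ≈ 1.7913


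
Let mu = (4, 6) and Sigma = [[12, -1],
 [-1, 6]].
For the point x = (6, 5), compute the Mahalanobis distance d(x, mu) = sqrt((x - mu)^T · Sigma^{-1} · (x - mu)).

Step 1 — centre the observation: (x - mu) = (2, -1).

Step 2 — invert Sigma. det(Sigma) = 12·6 - (-1)² = 71.
  Sigma^{-1} = (1/det) · [[d, -b], [-b, a]] = [[0.0845, 0.0141],
 [0.0141, 0.169]].

Step 3 — form the quadratic (x - mu)^T · Sigma^{-1} · (x - mu):
  Sigma^{-1} · (x - mu) = (0.1549, -0.1408).
  (x - mu)^T · [Sigma^{-1} · (x - mu)] = (2)·(0.1549) + (-1)·(-0.1408) = 0.4507.

Step 4 — take square root: d = √(0.4507) ≈ 0.6713.

d(x, mu) = √(0.4507) ≈ 0.6713


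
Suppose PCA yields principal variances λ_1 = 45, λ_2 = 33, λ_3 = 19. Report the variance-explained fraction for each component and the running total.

Step 1 — total variance = trace(Sigma) = Σ λ_i = 45 + 33 + 19 = 97.

Step 2 — fraction explained by component i = λ_i / Σ λ:
  PC1: 45/97 = 0.4639
  PC2: 33/97 = 0.3402
  PC3: 19/97 = 0.1959

Step 3 — cumulative fraction after k components = (λ_1 + ... + λ_k) / Σ λ:
  k = 1: 45/97 = 0.4639
  k = 2: (45 + 33)/97 = 78/97 = 0.8041
  k = 3: (45 + 33 + 19)/97 = 97/97 = 1

Summary (fraction, with percent):

explained: PC1 0.4639 (46.39%), PC2 0.3402 (34.02%), PC3 0.1959 (19.59%);  cumulative: 0.4639, 0.8041, 1


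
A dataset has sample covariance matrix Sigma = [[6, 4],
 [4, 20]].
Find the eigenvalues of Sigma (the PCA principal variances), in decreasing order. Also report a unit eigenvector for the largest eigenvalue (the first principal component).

Step 1 — characteristic polynomial of 2×2 Sigma:
  det(Sigma - λI) = λ² - trace · λ + det = 0.
  trace = 6 + 20 = 26, det = 6·20 - (4)² = 104.
Step 2 — discriminant:
  Δ = trace² - 4·det = 676 - 416 = 260.
Step 3 — eigenvalues:
  λ = (trace ± √Δ)/2 = (26 ± 16.1245)/2,
  λ_1 = 21.0623,  λ_2 = 4.9377.

Step 4 — unit eigenvector for λ_1: solve (Sigma - λ_1 I)v = 0. First row:
  (6 - 21.0623)·v_x + (4)·v_y = 0, i.e. (-15.0623)·v_x + (4)·v_y = 0,
  so v ∝ (b, λ_1 - a) = (4, 15.0623) = u.
  ||u|| = √((4)² + (15.0623)²) = √(242.8716) ≈ 15.5843,
  v_1 = u/||u|| ≈ (0.2567, 0.9665) (||v_1|| = 1).

λ_1 = 21.0623,  λ_2 = 4.9377;  v_1 ≈ (0.2567, 0.9665)


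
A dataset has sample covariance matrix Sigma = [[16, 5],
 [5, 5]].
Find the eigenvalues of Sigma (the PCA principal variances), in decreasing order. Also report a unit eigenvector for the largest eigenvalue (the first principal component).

Step 1 — characteristic polynomial of 2×2 Sigma:
  det(Sigma - λI) = λ² - trace · λ + det = 0.
  trace = 16 + 5 = 21, det = 16·5 - (5)² = 55.
Step 2 — discriminant:
  Δ = trace² - 4·det = 441 - 220 = 221.
Step 3 — eigenvalues:
  λ = (trace ± √Δ)/2 = (21 ± 14.8661)/2,
  λ_1 = 17.933,  λ_2 = 3.067.

Step 4 — unit eigenvector for λ_1: solve (Sigma - λ_1 I)v = 0. First row:
  (16 - 17.933)·v_x + (5)·v_y = 0, i.e. (-1.933)·v_x + (5)·v_y = 0,
  so v ∝ (b, λ_1 - a) = (5, 1.933) = u.
  ||u|| = √((5)² + (1.933)²) = √(28.7366) ≈ 5.3607,
  v_1 = u/||u|| ≈ (0.9327, 0.3606) (||v_1|| = 1).

λ_1 = 17.933,  λ_2 = 3.067;  v_1 ≈ (0.9327, 0.3606)


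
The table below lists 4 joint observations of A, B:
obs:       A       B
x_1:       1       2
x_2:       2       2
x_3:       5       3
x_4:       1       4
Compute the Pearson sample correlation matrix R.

Step 1 — column means:
  mean(A) = (1 + 2 + 5 + 1) / 4 = 9/4 = 2.25
  mean(B) = (2 + 2 + 3 + 4) / 4 = 11/4 = 2.75

Step 2 — sample variances and covariances s[i,j] = (1/(n-1)) · Σ_k (x_{k,i} - mean_i) · (x_{k,j} - mean_j), with n-1 = 3:
  s[A,A] = ((-1.25)·(-1.25) + (-0.25)·(-0.25) + (2.75)·(2.75) + (-1.25)·(-1.25)) / 3 = 10.75/3 = 3.5833
  s[A,B] = ((-1.25)·(-0.75) + (-0.25)·(-0.75) + (2.75)·(0.25) + (-1.25)·(1.25)) / 3 = 0.25/3 = 0.0833
  s[B,B] = ((-0.75)·(-0.75) + (-0.75)·(-0.75) + (0.25)·(0.25) + (1.25)·(1.25)) / 3 = 2.75/3 = 0.9167
  Sample standard deviations s_i = √(s[i,i]):
  s(A) = √(3.5833) = 1.893
  s(B) = √(0.9167) = 0.9574

Step 3 — r_{ij} = s_{ij} / (s_i · s_j):
  r[A,A] = 1 (diagonal).
  r[A,B] = 0.0833 / (1.893 · 0.9574) = 0.0833 / 1.8124 = 0.046
  r[B,B] = 1 (diagonal).

R is symmetric with unit diagonal. Assembling:

R = [[1, 0.046],
 [0.046, 1]]


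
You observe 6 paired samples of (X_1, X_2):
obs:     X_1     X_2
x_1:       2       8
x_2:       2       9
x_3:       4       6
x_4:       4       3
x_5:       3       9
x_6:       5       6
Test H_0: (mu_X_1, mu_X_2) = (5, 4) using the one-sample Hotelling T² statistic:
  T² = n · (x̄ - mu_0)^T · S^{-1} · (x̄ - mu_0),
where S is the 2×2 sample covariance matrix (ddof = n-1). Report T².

Step 1 — sample mean vector:
  mean(X_1) = (2 + 2 + 4 + 4 + 3 + 5) / 6 = 20/6 = 3.3333
  mean(X_2) = (8 + 9 + 6 + 3 + 9 + 6) / 6 = 41/6 = 6.8333
  x̄ = (3.3333, 6.8333),  deviation x̄ - mu_0 = (3.3333, 6.8333) - (5, 4) = (-1.6667, 2.8333).

Step 2 — sample covariance matrix, S[i,j] = (1/(n-1)) · Σ_k (x_{k,i} - mean_i) · (x_{k,j} - mean_j), divisor n-1 = 5:
  S[X_1,X_1] = ((-1.3333)·(-1.3333) + (-1.3333)·(-1.3333) + (0.6667)·(0.6667) + (0.6667)·(0.6667) + (-0.3333)·(-0.3333) + (1.6667)·(1.6667)) / 5 = 7.3333/5 = 1.4667
  S[X_1,X_2] = ((-1.3333)·(1.1667) + (-1.3333)·(2.1667) + (0.6667)·(-0.8333) + (0.6667)·(-3.8333) + (-0.3333)·(2.1667) + (1.6667)·(-0.8333)) / 5 = -9.6667/5 = -1.9333
  S[X_2,X_2] = ((1.1667)·(1.1667) + (2.1667)·(2.1667) + (-0.8333)·(-0.8333) + (-3.8333)·(-3.8333) + (2.1667)·(2.1667) + (-0.8333)·(-0.8333)) / 5 = 26.8333/5 = 5.3667
  S = [[1.4667, -1.9333],
 [-1.9333, 5.3667]].

Step 3 — invert S. det(S) = 1.4667·5.3667 - (-1.9333)² = 4.1333.
  S^{-1} = (1/det) · [[d, -b], [-b, a]] = [[1.2984, 0.4677],
 [0.4677, 0.3548]].

Step 4 — quadratic form (x̄ - mu_0)^T · S^{-1} · (x̄ - mu_0):
  S^{-1} · (x̄ - mu_0) = (-0.8387, 0.2258),
  (x̄ - mu_0)^T · [...] = (-1.6667)·(-0.8387) + (2.8333)·(0.2258) = 2.0376.

Step 5 — scale by n: T² = 6 · 2.0376 = 12.2258.

T² ≈ 12.2258


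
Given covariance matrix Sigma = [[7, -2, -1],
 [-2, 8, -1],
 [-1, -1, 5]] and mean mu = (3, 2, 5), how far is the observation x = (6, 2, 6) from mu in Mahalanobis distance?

Step 1 — centre the observation: (x - mu) = (3, 0, 1).

Step 2 — invert Sigma (cofactor / det for 3×3, or solve directly):
  Sigma^{-1} = [[0.1618, 0.0456, 0.0415],
 [0.0456, 0.1411, 0.0373],
 [0.0415, 0.0373, 0.2158]].

Step 3 — form the quadratic (x - mu)^T · Sigma^{-1} · (x - mu):
  Sigma^{-1} · (x - mu) = (0.527, 0.1743, 0.3402).
  (x - mu)^T · [Sigma^{-1} · (x - mu)] = (3)·(0.527) + (0)·(0.1743) + (1)·(0.3402) = 1.9212.

Step 4 — take square root: d = √(1.9212) ≈ 1.3861.

d(x, mu) = √(1.9212) ≈ 1.3861


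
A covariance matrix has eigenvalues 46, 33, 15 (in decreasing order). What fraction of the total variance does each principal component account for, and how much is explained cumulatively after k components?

Step 1 — total variance = trace(Sigma) = Σ λ_i = 46 + 33 + 15 = 94.

Step 2 — fraction explained by component i = λ_i / Σ λ:
  PC1: 46/94 = 0.4894
  PC2: 33/94 = 0.3511
  PC3: 15/94 = 0.1596

Step 3 — cumulative fraction after k components = (λ_1 + ... + λ_k) / Σ λ:
  k = 1: 46/94 = 0.4894
  k = 2: (46 + 33)/94 = 79/94 = 0.8404
  k = 3: (46 + 33 + 15)/94 = 94/94 = 1

Summary (fraction, with percent):

explained: PC1 0.4894 (48.94%), PC2 0.3511 (35.11%), PC3 0.1596 (15.96%);  cumulative: 0.4894, 0.8404, 1


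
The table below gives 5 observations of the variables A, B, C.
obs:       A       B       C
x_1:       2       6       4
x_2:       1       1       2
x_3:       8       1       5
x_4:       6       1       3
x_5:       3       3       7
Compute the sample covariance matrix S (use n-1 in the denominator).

Step 1 — column means:
  mean(A) = (2 + 1 + 8 + 6 + 3) / 5 = 20/5 = 4
  mean(B) = (6 + 1 + 1 + 1 + 3) / 5 = 12/5 = 2.4
  mean(C) = (4 + 2 + 5 + 3 + 7) / 5 = 21/5 = 4.2

Step 2 — sample covariance S[i,j] = (1/(n-1)) · Σ_k (x_{k,i} - mean_i) · (x_{k,j} - mean_j), with n-1 = 4.
  S[A,A] = ((-2)·(-2) + (-3)·(-3) + (4)·(4) + (2)·(2) + (-1)·(-1)) / 4 = 34/4 = 8.5
  S[A,B] = ((-2)·(3.6) + (-3)·(-1.4) + (4)·(-1.4) + (2)·(-1.4) + (-1)·(0.6)) / 4 = -12/4 = -3
  S[A,C] = ((-2)·(-0.2) + (-3)·(-2.2) + (4)·(0.8) + (2)·(-1.2) + (-1)·(2.8)) / 4 = 5/4 = 1.25
  S[B,B] = ((3.6)·(3.6) + (-1.4)·(-1.4) + (-1.4)·(-1.4) + (-1.4)·(-1.4) + (0.6)·(0.6)) / 4 = 19.2/4 = 4.8
  S[B,C] = ((3.6)·(-0.2) + (-1.4)·(-2.2) + (-1.4)·(0.8) + (-1.4)·(-1.2) + (0.6)·(2.8)) / 4 = 4.6/4 = 1.15
  S[C,C] = ((-0.2)·(-0.2) + (-2.2)·(-2.2) + (0.8)·(0.8) + (-1.2)·(-1.2) + (2.8)·(2.8)) / 4 = 14.8/4 = 3.7

S is symmetric (S[j,i] = S[i,j]). Assembling:

S = [[8.5, -3, 1.25],
 [-3, 4.8, 1.15],
 [1.25, 1.15, 3.7]]


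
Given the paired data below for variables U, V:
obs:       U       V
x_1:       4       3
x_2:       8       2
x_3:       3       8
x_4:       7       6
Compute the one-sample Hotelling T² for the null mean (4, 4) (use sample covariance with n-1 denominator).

Step 1 — sample mean vector:
  mean(U) = (4 + 8 + 3 + 7) / 4 = 22/4 = 5.5
  mean(V) = (3 + 2 + 8 + 6) / 4 = 19/4 = 4.75
  x̄ = (5.5, 4.75),  deviation x̄ - mu_0 = (5.5, 4.75) - (4, 4) = (1.5, 0.75).

Step 2 — sample covariance matrix, S[i,j] = (1/(n-1)) · Σ_k (x_{k,i} - mean_i) · (x_{k,j} - mean_j), divisor n-1 = 3:
  S[U,U] = ((-1.5)·(-1.5) + (2.5)·(2.5) + (-2.5)·(-2.5) + (1.5)·(1.5)) / 3 = 17/3 = 5.6667
  S[U,V] = ((-1.5)·(-1.75) + (2.5)·(-2.75) + (-2.5)·(3.25) + (1.5)·(1.25)) / 3 = -10.5/3 = -3.5
  S[V,V] = ((-1.75)·(-1.75) + (-2.75)·(-2.75) + (3.25)·(3.25) + (1.25)·(1.25)) / 3 = 22.75/3 = 7.5833
  S = [[5.6667, -3.5],
 [-3.5, 7.5833]].

Step 3 — invert S. det(S) = 5.6667·7.5833 - (-3.5)² = 30.7222.
  S^{-1} = (1/det) · [[d, -b], [-b, a]] = [[0.2468, 0.1139],
 [0.1139, 0.1844]].

Step 4 — quadratic form (x̄ - mu_0)^T · S^{-1} · (x̄ - mu_0):
  S^{-1} · (x̄ - mu_0) = (0.4557, 0.3092),
  (x̄ - mu_0)^T · [...] = (1.5)·(0.4557) + (0.75)·(0.3092) = 0.9155.

Step 5 — scale by n: T² = 4 · 0.9155 = 3.6618.

T² ≈ 3.6618


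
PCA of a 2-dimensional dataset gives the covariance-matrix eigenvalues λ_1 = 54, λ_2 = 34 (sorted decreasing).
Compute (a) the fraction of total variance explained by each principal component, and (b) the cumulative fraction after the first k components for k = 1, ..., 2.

Step 1 — total variance = trace(Sigma) = Σ λ_i = 54 + 34 = 88.

Step 2 — fraction explained by component i = λ_i / Σ λ:
  PC1: 54/88 = 0.6136
  PC2: 34/88 = 0.3864

Step 3 — cumulative fraction after k components = (λ_1 + ... + λ_k) / Σ λ:
  k = 1: 54/88 = 0.6136
  k = 2: (54 + 34)/88 = 88/88 = 1

Summary (fraction, with percent):

explained: PC1 0.6136 (61.36%), PC2 0.3864 (38.64%);  cumulative: 0.6136, 1


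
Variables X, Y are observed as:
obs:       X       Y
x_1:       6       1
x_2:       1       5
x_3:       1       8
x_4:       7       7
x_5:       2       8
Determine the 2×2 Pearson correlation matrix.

Step 1 — column means:
  mean(X) = (6 + 1 + 1 + 7 + 2) / 5 = 17/5 = 3.4
  mean(Y) = (1 + 5 + 8 + 7 + 8) / 5 = 29/5 = 5.8

Step 2 — sample variances and covariances s[i,j] = (1/(n-1)) · Σ_k (x_{k,i} - mean_i) · (x_{k,j} - mean_j), with n-1 = 4:
  s[X,X] = ((2.6)·(2.6) + (-2.4)·(-2.4) + (-2.4)·(-2.4) + (3.6)·(3.6) + (-1.4)·(-1.4)) / 4 = 33.2/4 = 8.3
  s[X,Y] = ((2.6)·(-4.8) + (-2.4)·(-0.8) + (-2.4)·(2.2) + (3.6)·(1.2) + (-1.4)·(2.2)) / 4 = -14.6/4 = -3.65
  s[Y,Y] = ((-4.8)·(-4.8) + (-0.8)·(-0.8) + (2.2)·(2.2) + (1.2)·(1.2) + (2.2)·(2.2)) / 4 = 34.8/4 = 8.7
  Sample standard deviations s_i = √(s[i,i]):
  s(X) = √(8.3) = 2.881
  s(Y) = √(8.7) = 2.9496

Step 3 — r_{ij} = s_{ij} / (s_i · s_j):
  r[X,X] = 1 (diagonal).
  r[X,Y] = -3.65 / (2.881 · 2.9496) = -3.65 / 8.4976 = -0.4295
  r[Y,Y] = 1 (diagonal).

R is symmetric with unit diagonal. Assembling:

R = [[1, -0.4295],
 [-0.4295, 1]]


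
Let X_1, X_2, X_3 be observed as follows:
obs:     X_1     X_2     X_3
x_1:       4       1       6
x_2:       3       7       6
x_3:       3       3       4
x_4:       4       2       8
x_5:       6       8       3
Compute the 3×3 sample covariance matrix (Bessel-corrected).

Step 1 — column means:
  mean(X_1) = (4 + 3 + 3 + 4 + 6) / 5 = 20/5 = 4
  mean(X_2) = (1 + 7 + 3 + 2 + 8) / 5 = 21/5 = 4.2
  mean(X_3) = (6 + 6 + 4 + 8 + 3) / 5 = 27/5 = 5.4

Step 2 — sample covariance S[i,j] = (1/(n-1)) · Σ_k (x_{k,i} - mean_i) · (x_{k,j} - mean_j), with n-1 = 4.
  S[X_1,X_1] = ((0)·(0) + (-1)·(-1) + (-1)·(-1) + (0)·(0) + (2)·(2)) / 4 = 6/4 = 1.5
  S[X_1,X_2] = ((0)·(-3.2) + (-1)·(2.8) + (-1)·(-1.2) + (0)·(-2.2) + (2)·(3.8)) / 4 = 6/4 = 1.5
  S[X_1,X_3] = ((0)·(0.6) + (-1)·(0.6) + (-1)·(-1.4) + (0)·(2.6) + (2)·(-2.4)) / 4 = -4/4 = -1
  S[X_2,X_2] = ((-3.2)·(-3.2) + (2.8)·(2.8) + (-1.2)·(-1.2) + (-2.2)·(-2.2) + (3.8)·(3.8)) / 4 = 38.8/4 = 9.7
  S[X_2,X_3] = ((-3.2)·(0.6) + (2.8)·(0.6) + (-1.2)·(-1.4) + (-2.2)·(2.6) + (3.8)·(-2.4)) / 4 = -13.4/4 = -3.35
  S[X_3,X_3] = ((0.6)·(0.6) + (0.6)·(0.6) + (-1.4)·(-1.4) + (2.6)·(2.6) + (-2.4)·(-2.4)) / 4 = 15.2/4 = 3.8

S is symmetric (S[j,i] = S[i,j]). Assembling:

S = [[1.5, 1.5, -1],
 [1.5, 9.7, -3.35],
 [-1, -3.35, 3.8]]


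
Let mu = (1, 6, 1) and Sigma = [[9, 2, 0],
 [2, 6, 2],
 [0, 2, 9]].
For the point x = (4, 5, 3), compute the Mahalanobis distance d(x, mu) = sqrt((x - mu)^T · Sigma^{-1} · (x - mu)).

Step 1 — centre the observation: (x - mu) = (3, -1, 2).

Step 2 — invert Sigma (cofactor / det for 3×3, or solve directly):
  Sigma^{-1} = [[0.1208, -0.0435, 0.0097],
 [-0.0435, 0.1957, -0.0435],
 [0.0097, -0.0435, 0.1208]].

Step 3 — form the quadratic (x - mu)^T · Sigma^{-1} · (x - mu):
  Sigma^{-1} · (x - mu) = (0.4251, -0.413, 0.314).
  (x - mu)^T · [Sigma^{-1} · (x - mu)] = (3)·(0.4251) + (-1)·(-0.413) + (2)·(0.314) = 2.3164.

Step 4 — take square root: d = √(2.3164) ≈ 1.522.

d(x, mu) = √(2.3164) ≈ 1.522


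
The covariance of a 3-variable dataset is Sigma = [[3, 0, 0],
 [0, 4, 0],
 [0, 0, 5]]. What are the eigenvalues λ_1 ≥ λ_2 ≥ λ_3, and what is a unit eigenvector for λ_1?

Step 1 — characteristic polynomial p(λ) = det(λI - Sigma) = λ³ - tr·λ² + c_1·λ - det, where tr = trace, c_1 = sum of the principal 2×2 minors, det = det(Sigma):
  tr = 3 + 4 + 5 = 12,
  c_1 = (3·4 - (0)²) + (3·5 - (0)²) + (4·5 - (0)²) = 12 + 15 + 20 = 47,
  det = 3·(4·5 - (0)²) - (0)·((0)·5 - (0)·(0)) + (0)·((0)·(0) - 4·(0)) = 3·(20) - (0)·(0) + (0)·(0) = 60.
  So p(λ) = λ³ - 12λ² + 47λ - 60.
Step 2 — look for an integer root (rational root theorem: any rational root is an integer divisor of 60). Testing λ = 3:
  p(3) = 27 - 108 + 141 - 60 = 0  ✓
  Dividing out (λ - 3): p(λ) = (λ - 3)(λ² - 9λ + 20).
Step 3 — remaining eigenvalues from the quadratic λ² - 9λ + 20 = 0:
  Δ = 9² - 4·20 = 81 - 80 = 1,  λ = (9 ± √1)/2 = (9 ± 1)/2 = 5 or 4.
  Sorted: λ_1 = 5,  λ_2 = 4,  λ_3 = 3  (check: sum = 12 = tr ✓).

Step 4 — unit eigenvector for λ_1 = 5: v spans the null space of (Sigma - λ_1 I), whose rows are
  r_1 = (-2, 0, 0),  r_2 = (0, -1, 0),  r_3 = (0, 0, 0).
  v is orthogonal to every row, so take v ∝ r_1 × r_2 = ((0)·(0) - (0)·(-1), (0)·(0) - (-2)·(0), (-2)·(-1) - (0)·(0)) = (0, 0, 2).
  Rescale (divide by 2): u = (0, 0, 1).
  ||u|| = √((0)² + (0)² + (1)²) = √(1) = 1,  v_1 = u/||u|| ≈ (0, 0, 1) (||v_1|| = 1).

λ_1 = 5,  λ_2 = 4,  λ_3 = 3;  v_1 ≈ (0, 0, 1)


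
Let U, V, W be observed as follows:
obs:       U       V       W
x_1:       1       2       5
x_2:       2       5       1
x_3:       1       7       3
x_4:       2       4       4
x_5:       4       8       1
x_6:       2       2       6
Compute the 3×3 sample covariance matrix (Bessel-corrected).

Step 1 — column means:
  mean(U) = (1 + 2 + 1 + 2 + 4 + 2) / 6 = 12/6 = 2
  mean(V) = (2 + 5 + 7 + 4 + 8 + 2) / 6 = 28/6 = 4.6667
  mean(W) = (5 + 1 + 3 + 4 + 1 + 6) / 6 = 20/6 = 3.3333

Step 2 — sample covariance S[i,j] = (1/(n-1)) · Σ_k (x_{k,i} - mean_i) · (x_{k,j} - mean_j), with n-1 = 5.
  S[U,U] = ((-1)·(-1) + (0)·(0) + (-1)·(-1) + (0)·(0) + (2)·(2) + (0)·(0)) / 5 = 6/5 = 1.2
  S[U,V] = ((-1)·(-2.6667) + (0)·(0.3333) + (-1)·(2.3333) + (0)·(-0.6667) + (2)·(3.3333) + (0)·(-2.6667)) / 5 = 7/5 = 1.4
  S[U,W] = ((-1)·(1.6667) + (0)·(-2.3333) + (-1)·(-0.3333) + (0)·(0.6667) + (2)·(-2.3333) + (0)·(2.6667)) / 5 = -6/5 = -1.2
  S[V,V] = ((-2.6667)·(-2.6667) + (0.3333)·(0.3333) + (2.3333)·(2.3333) + (-0.6667)·(-0.6667) + (3.3333)·(3.3333) + (-2.6667)·(-2.6667)) / 5 = 31.3333/5 = 6.2667
  S[V,W] = ((-2.6667)·(1.6667) + (0.3333)·(-2.3333) + (2.3333)·(-0.3333) + (-0.6667)·(0.6667) + (3.3333)·(-2.3333) + (-2.6667)·(2.6667)) / 5 = -21.3333/5 = -4.2667
  S[W,W] = ((1.6667)·(1.6667) + (-2.3333)·(-2.3333) + (-0.3333)·(-0.3333) + (0.6667)·(0.6667) + (-2.3333)·(-2.3333) + (2.6667)·(2.6667)) / 5 = 21.3333/5 = 4.2667

S is symmetric (S[j,i] = S[i,j]). Assembling:

S = [[1.2, 1.4, -1.2],
 [1.4, 6.2667, -4.2667],
 [-1.2, -4.2667, 4.2667]]


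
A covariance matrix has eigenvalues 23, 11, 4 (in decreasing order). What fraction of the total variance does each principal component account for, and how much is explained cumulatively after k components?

Step 1 — total variance = trace(Sigma) = Σ λ_i = 23 + 11 + 4 = 38.

Step 2 — fraction explained by component i = λ_i / Σ λ:
  PC1: 23/38 = 0.6053
  PC2: 11/38 = 0.2895
  PC3: 4/38 = 0.1053

Step 3 — cumulative fraction after k components = (λ_1 + ... + λ_k) / Σ λ:
  k = 1: 23/38 = 0.6053
  k = 2: (23 + 11)/38 = 34/38 = 0.8947
  k = 3: (23 + 11 + 4)/38 = 38/38 = 1

Summary (fraction, with percent):

explained: PC1 0.6053 (60.53%), PC2 0.2895 (28.95%), PC3 0.1053 (10.53%);  cumulative: 0.6053, 0.8947, 1


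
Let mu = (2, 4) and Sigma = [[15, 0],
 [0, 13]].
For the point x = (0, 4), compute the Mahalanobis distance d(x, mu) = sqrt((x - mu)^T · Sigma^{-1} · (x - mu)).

Step 1 — centre the observation: (x - mu) = (-2, 0).

Step 2 — invert Sigma. det(Sigma) = 15·13 - (0)² = 195.
  Sigma^{-1} = (1/det) · [[d, -b], [-b, a]] = [[0.0667, 0],
 [0, 0.0769]].

Step 3 — form the quadratic (x - mu)^T · Sigma^{-1} · (x - mu):
  Sigma^{-1} · (x - mu) = (-0.1333, 0).
  (x - mu)^T · [Sigma^{-1} · (x - mu)] = (-2)·(-0.1333) + (0)·(0) = 0.2667.

Step 4 — take square root: d = √(0.2667) ≈ 0.5164.

d(x, mu) = √(0.2667) ≈ 0.5164


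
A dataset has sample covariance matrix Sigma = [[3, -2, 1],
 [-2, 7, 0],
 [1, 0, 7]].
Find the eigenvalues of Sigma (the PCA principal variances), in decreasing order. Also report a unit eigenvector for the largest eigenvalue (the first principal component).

Step 1 — characteristic polynomial p(λ) = det(λI - Sigma) = λ³ - tr·λ² + c_1·λ - det, where tr = trace, c_1 = sum of the principal 2×2 minors, det = det(Sigma):
  tr = 3 + 7 + 7 = 17,
  c_1 = (3·7 - (-2)²) + (3·7 - (1)²) + (7·7 - (0)²) = 17 + 20 + 49 = 86,
  det = 3·(7·7 - (0)²) - (-2)·((-2)·7 - (0)·(1)) + (1)·((-2)·(0) - 7·(1)) = 3·(49) - (-2)·(-14) + (1)·(-7) = 112.
  So p(λ) = λ³ - 17λ² + 86λ - 112.
Step 2 — look for an integer root (rational root theorem: any rational root is an integer divisor of 112). Testing λ = 2:
  p(2) = 8 - 68 + 172 - 112 = 0  ✓
  Dividing out (λ - 2): p(λ) = (λ - 2)(λ² - 15λ + 56).
Step 3 — remaining eigenvalues from the quadratic λ² - 15λ + 56 = 0:
  Δ = 15² - 4·56 = 225 - 224 = 1,  λ = (15 ± √1)/2 = (15 ± 1)/2 = 8 or 7.
  Sorted: λ_1 = 8,  λ_2 = 7,  λ_3 = 2  (check: sum = 17 = tr ✓).

Step 4 — unit eigenvector for λ_1 = 8: v spans the null space of (Sigma - λ_1 I), whose rows are
  r_1 = (-5, -2, 1),  r_2 = (-2, -1, 0),  r_3 = (1, 0, -1).
  v is orthogonal to every row, so take v ∝ r_1 × r_2 = ((-2)·(0) - (1)·(-1), (1)·(-2) - (-5)·(0), (-5)·(-1) - (-2)·(-2)) = (1, -2, 1).
  Let u = (1, -2, 1).
  ||u|| = √((1)² + (-2)² + (1)²) = √(6) ≈ 2.4495,  v_1 = u/||u|| ≈ (0.4082, -0.8165, 0.4082) (||v_1|| = 1).

λ_1 = 8,  λ_2 = 7,  λ_3 = 2;  v_1 ≈ (0.4082, -0.8165, 0.4082)


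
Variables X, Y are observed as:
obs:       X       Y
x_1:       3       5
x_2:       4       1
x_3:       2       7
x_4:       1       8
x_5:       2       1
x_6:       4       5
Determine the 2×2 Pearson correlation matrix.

Step 1 — column means:
  mean(X) = (3 + 4 + 2 + 1 + 2 + 4) / 6 = 16/6 = 2.6667
  mean(Y) = (5 + 1 + 7 + 8 + 1 + 5) / 6 = 27/6 = 4.5

Step 2 — sample variances and covariances s[i,j] = (1/(n-1)) · Σ_k (x_{k,i} - mean_i) · (x_{k,j} - mean_j), with n-1 = 5:
  s[X,X] = ((0.3333)·(0.3333) + (1.3333)·(1.3333) + (-0.6667)·(-0.6667) + (-1.6667)·(-1.6667) + (-0.6667)·(-0.6667) + (1.3333)·(1.3333)) / 5 = 7.3333/5 = 1.4667
  s[X,Y] = ((0.3333)·(0.5) + (1.3333)·(-3.5) + (-0.6667)·(2.5) + (-1.6667)·(3.5) + (-0.6667)·(-3.5) + (1.3333)·(0.5)) / 5 = -9/5 = -1.8
  s[Y,Y] = ((0.5)·(0.5) + (-3.5)·(-3.5) + (2.5)·(2.5) + (3.5)·(3.5) + (-3.5)·(-3.5) + (0.5)·(0.5)) / 5 = 43.5/5 = 8.7
  Sample standard deviations s_i = √(s[i,i]):
  s(X) = √(1.4667) = 1.2111
  s(Y) = √(8.7) = 2.9496

Step 3 — r_{ij} = s_{ij} / (s_i · s_j):
  r[X,X] = 1 (diagonal).
  r[X,Y] = -1.8 / (1.2111 · 2.9496) = -1.8 / 3.5721 = -0.5039
  r[Y,Y] = 1 (diagonal).

R is symmetric with unit diagonal. Assembling:

R = [[1, -0.5039],
 [-0.5039, 1]]


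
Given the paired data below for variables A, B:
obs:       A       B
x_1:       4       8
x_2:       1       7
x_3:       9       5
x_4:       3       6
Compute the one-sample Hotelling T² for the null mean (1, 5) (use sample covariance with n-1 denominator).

Step 1 — sample mean vector:
  mean(A) = (4 + 1 + 9 + 3) / 4 = 17/4 = 4.25
  mean(B) = (8 + 7 + 5 + 6) / 4 = 26/4 = 6.5
  x̄ = (4.25, 6.5),  deviation x̄ - mu_0 = (4.25, 6.5) - (1, 5) = (3.25, 1.5).

Step 2 — sample covariance matrix, S[i,j] = (1/(n-1)) · Σ_k (x_{k,i} - mean_i) · (x_{k,j} - mean_j), divisor n-1 = 3:
  S[A,A] = ((-0.25)·(-0.25) + (-3.25)·(-3.25) + (4.75)·(4.75) + (-1.25)·(-1.25)) / 3 = 34.75/3 = 11.5833
  S[A,B] = ((-0.25)·(1.5) + (-3.25)·(0.5) + (4.75)·(-1.5) + (-1.25)·(-0.5)) / 3 = -8.5/3 = -2.8333
  S[B,B] = ((1.5)·(1.5) + (0.5)·(0.5) + (-1.5)·(-1.5) + (-0.5)·(-0.5)) / 3 = 5/3 = 1.6667
  S = [[11.5833, -2.8333],
 [-2.8333, 1.6667]].

Step 3 — invert S. det(S) = 11.5833·1.6667 - (-2.8333)² = 11.2778.
  S^{-1} = (1/det) · [[d, -b], [-b, a]] = [[0.1478, 0.2512],
 [0.2512, 1.0271]].

Step 4 — quadratic form (x̄ - mu_0)^T · S^{-1} · (x̄ - mu_0):
  S^{-1} · (x̄ - mu_0) = (0.8571, 2.3571),
  (x̄ - mu_0)^T · [...] = (3.25)·(0.8571) + (1.5)·(2.3571) = 6.3214.

Step 5 — scale by n: T² = 4 · 6.3214 = 25.2857.

T² ≈ 25.2857


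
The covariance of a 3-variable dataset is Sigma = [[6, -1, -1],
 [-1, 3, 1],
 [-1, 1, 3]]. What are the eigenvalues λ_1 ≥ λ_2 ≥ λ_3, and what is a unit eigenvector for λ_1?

Step 1 — characteristic polynomial p(λ) = det(λI - Sigma) = λ³ - tr·λ² + c_1·λ - det, where tr = trace, c_1 = sum of the principal 2×2 minors, det = det(Sigma):
  tr = 6 + 3 + 3 = 12,
  c_1 = (6·3 - (-1)²) + (6·3 - (-1)²) + (3·3 - (1)²) = 17 + 17 + 8 = 42,
  det = 6·(3·3 - (1)²) - (-1)·((-1)·3 - (1)·(-1)) + (-1)·((-1)·(1) - 3·(-1)) = 6·(8) - (-1)·(-2) + (-1)·(2) = 44.
  So p(λ) = λ³ - 12λ² + 42λ - 44.
Step 2 — look for an integer root (rational root theorem: any rational root is an integer divisor of 44). Testing λ = 2:
  p(2) = 8 - 48 + 84 - 44 = 0  ✓
  Dividing out (λ - 2): p(λ) = (λ - 2)(λ² - 10λ + 22).
Step 3 — remaining eigenvalues from the quadratic λ² - 10λ + 22 = 0:
  Δ = 10² - 4·22 = 100 - 88 = 12,  λ = (10 ± √12)/2 = (10 ± 3.4641)/2 ≈ 6.7321 or 3.2679.
  Sorted: λ_1 = 6.7321,  λ_2 = 3.2679,  λ_3 = 2  (check: sum = 12 = tr ✓).

Step 4 — unit eigenvector for λ_1 ≈ 6.7321: v spans the null space of (Sigma - λ_1 I), whose rows are
  r_1 = (-0.7321, -1, -1),  r_2 = (-1, -3.7321, 1),  r_3 = (-1, 1, -3.7321).
  v is orthogonal to every row, so take v ∝ r_1 × r_2 = ((-1)·(1) - (-1)·(-3.7321), (-1)·(-1) - (-0.7321)·(1), (-0.7321)·(-3.7321) - (-1)·(-1)) ≈ (-4.7321, 1.7321, 1.7321).
  Rescale (multiply by -1 so the first nonzero entry is positive): u = (4.7321, -1.7321, -1.7321).
  ||u|| = √((4.7321)² + (-1.7321)² + (-1.7321)²) = √(28.3923) ≈ 5.3284,  v_1 = u/||u|| ≈ (0.8881, -0.3251, -0.3251) (||v_1|| = 1).

λ_1 = 6.7321,  λ_2 = 3.2679,  λ_3 = 2;  v_1 ≈ (0.8881, -0.3251, -0.3251)


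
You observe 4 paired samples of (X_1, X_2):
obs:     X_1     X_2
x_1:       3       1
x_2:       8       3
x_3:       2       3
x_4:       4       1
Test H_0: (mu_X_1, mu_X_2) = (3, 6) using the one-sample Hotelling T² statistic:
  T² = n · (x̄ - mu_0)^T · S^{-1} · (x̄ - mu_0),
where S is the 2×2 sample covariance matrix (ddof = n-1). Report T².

Step 1 — sample mean vector:
  mean(X_1) = (3 + 8 + 2 + 4) / 4 = 17/4 = 4.25
  mean(X_2) = (1 + 3 + 3 + 1) / 4 = 8/4 = 2
  x̄ = (4.25, 2),  deviation x̄ - mu_0 = (4.25, 2) - (3, 6) = (1.25, -4).

Step 2 — sample covariance matrix, S[i,j] = (1/(n-1)) · Σ_k (x_{k,i} - mean_i) · (x_{k,j} - mean_j), divisor n-1 = 3:
  S[X_1,X_1] = ((-1.25)·(-1.25) + (3.75)·(3.75) + (-2.25)·(-2.25) + (-0.25)·(-0.25)) / 3 = 20.75/3 = 6.9167
  S[X_1,X_2] = ((-1.25)·(-1) + (3.75)·(1) + (-2.25)·(1) + (-0.25)·(-1)) / 3 = 3/3 = 1
  S[X_2,X_2] = ((-1)·(-1) + (1)·(1) + (1)·(1) + (-1)·(-1)) / 3 = 4/3 = 1.3333
  S = [[6.9167, 1],
 [1, 1.3333]].

Step 3 — invert S. det(S) = 6.9167·1.3333 - (1)² = 8.2222.
  S^{-1} = (1/det) · [[d, -b], [-b, a]] = [[0.1622, -0.1216],
 [-0.1216, 0.8412]].

Step 4 — quadratic form (x̄ - mu_0)^T · S^{-1} · (x̄ - mu_0):
  S^{-1} · (x̄ - mu_0) = (0.6892, -3.5169),
  (x̄ - mu_0)^T · [...] = (1.25)·(0.6892) + (-4)·(-3.5169) = 14.9291.

Step 5 — scale by n: T² = 4 · 14.9291 = 59.7162.

T² ≈ 59.7162


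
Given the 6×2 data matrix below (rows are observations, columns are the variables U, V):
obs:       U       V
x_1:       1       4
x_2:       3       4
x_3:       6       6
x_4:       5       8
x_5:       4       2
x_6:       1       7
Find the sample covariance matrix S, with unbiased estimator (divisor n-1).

Step 1 — column means:
  mean(U) = (1 + 3 + 6 + 5 + 4 + 1) / 6 = 20/6 = 3.3333
  mean(V) = (4 + 4 + 6 + 8 + 2 + 7) / 6 = 31/6 = 5.1667

Step 2 — sample covariance S[i,j] = (1/(n-1)) · Σ_k (x_{k,i} - mean_i) · (x_{k,j} - mean_j), with n-1 = 5.
  S[U,U] = ((-2.3333)·(-2.3333) + (-0.3333)·(-0.3333) + (2.6667)·(2.6667) + (1.6667)·(1.6667) + (0.6667)·(0.6667) + (-2.3333)·(-2.3333)) / 5 = 21.3333/5 = 4.2667
  S[U,V] = ((-2.3333)·(-1.1667) + (-0.3333)·(-1.1667) + (2.6667)·(0.8333) + (1.6667)·(2.8333) + (0.6667)·(-3.1667) + (-2.3333)·(1.8333)) / 5 = 3.6667/5 = 0.7333
  S[V,V] = ((-1.1667)·(-1.1667) + (-1.1667)·(-1.1667) + (0.8333)·(0.8333) + (2.8333)·(2.8333) + (-3.1667)·(-3.1667) + (1.8333)·(1.8333)) / 5 = 24.8333/5 = 4.9667

S is symmetric (S[j,i] = S[i,j]). Assembling:

S = [[4.2667, 0.7333],
 [0.7333, 4.9667]]


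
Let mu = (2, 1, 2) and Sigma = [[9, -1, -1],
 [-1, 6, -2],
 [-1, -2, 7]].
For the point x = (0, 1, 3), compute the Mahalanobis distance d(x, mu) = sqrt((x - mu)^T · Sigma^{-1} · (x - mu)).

Step 1 — centre the observation: (x - mu) = (-2, 0, 1).

Step 2 — invert Sigma (cofactor / det for 3×3, or solve directly):
  Sigma^{-1} = [[0.1169, 0.0277, 0.0246],
 [0.0277, 0.1908, 0.0585],
 [0.0246, 0.0585, 0.1631]].

Step 3 — form the quadratic (x - mu)^T · Sigma^{-1} · (x - mu):
  Sigma^{-1} · (x - mu) = (-0.2092, 0.0031, 0.1138).
  (x - mu)^T · [Sigma^{-1} · (x - mu)] = (-2)·(-0.2092) + (0)·(0.0031) + (1)·(0.1138) = 0.5323.

Step 4 — take square root: d = √(0.5323) ≈ 0.7296.

d(x, mu) = √(0.5323) ≈ 0.7296


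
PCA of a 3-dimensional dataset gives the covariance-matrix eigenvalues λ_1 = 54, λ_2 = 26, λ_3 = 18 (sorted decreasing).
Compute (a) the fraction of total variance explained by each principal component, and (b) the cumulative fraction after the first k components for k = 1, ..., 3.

Step 1 — total variance = trace(Sigma) = Σ λ_i = 54 + 26 + 18 = 98.

Step 2 — fraction explained by component i = λ_i / Σ λ:
  PC1: 54/98 = 0.551
  PC2: 26/98 = 0.2653
  PC3: 18/98 = 0.1837

Step 3 — cumulative fraction after k components = (λ_1 + ... + λ_k) / Σ λ:
  k = 1: 54/98 = 0.551
  k = 2: (54 + 26)/98 = 80/98 = 0.8163
  k = 3: (54 + 26 + 18)/98 = 98/98 = 1

Summary (fraction, with percent):

explained: PC1 0.551 (55.1%), PC2 0.2653 (26.53%), PC3 0.1837 (18.37%);  cumulative: 0.551, 0.8163, 1


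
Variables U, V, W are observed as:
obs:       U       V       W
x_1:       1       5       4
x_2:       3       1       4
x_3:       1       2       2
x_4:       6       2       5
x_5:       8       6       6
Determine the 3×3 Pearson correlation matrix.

Step 1 — column means:
  mean(U) = (1 + 3 + 1 + 6 + 8) / 5 = 19/5 = 3.8
  mean(V) = (5 + 1 + 2 + 2 + 6) / 5 = 16/5 = 3.2
  mean(W) = (4 + 4 + 2 + 5 + 6) / 5 = 21/5 = 4.2

Step 2 — sample variances and covariances s[i,j] = (1/(n-1)) · Σ_k (x_{k,i} - mean_i) · (x_{k,j} - mean_j), with n-1 = 4:
  s[U,U] = ((-2.8)·(-2.8) + (-0.8)·(-0.8) + (-2.8)·(-2.8) + (2.2)·(2.2) + (4.2)·(4.2)) / 4 = 38.8/4 = 9.7
  s[U,V] = ((-2.8)·(1.8) + (-0.8)·(-2.2) + (-2.8)·(-1.2) + (2.2)·(-1.2) + (4.2)·(2.8)) / 4 = 9.2/4 = 2.3
  s[U,W] = ((-2.8)·(-0.2) + (-0.8)·(-0.2) + (-2.8)·(-2.2) + (2.2)·(0.8) + (4.2)·(1.8)) / 4 = 16.2/4 = 4.05
  s[V,V] = ((1.8)·(1.8) + (-2.2)·(-2.2) + (-1.2)·(-1.2) + (-1.2)·(-1.2) + (2.8)·(2.8)) / 4 = 18.8/4 = 4.7
  s[V,W] = ((1.8)·(-0.2) + (-2.2)·(-0.2) + (-1.2)·(-2.2) + (-1.2)·(0.8) + (2.8)·(1.8)) / 4 = 6.8/4 = 1.7
  s[W,W] = ((-0.2)·(-0.2) + (-0.2)·(-0.2) + (-2.2)·(-2.2) + (0.8)·(0.8) + (1.8)·(1.8)) / 4 = 8.8/4 = 2.2
  Sample standard deviations s_i = √(s[i,i]):
  s(U) = √(9.7) = 3.1145
  s(V) = √(4.7) = 2.1679
  s(W) = √(2.2) = 1.4832

Step 3 — r_{ij} = s_{ij} / (s_i · s_j):
  r[U,U] = 1 (diagonal).
  r[U,V] = 2.3 / (3.1145 · 2.1679) = 2.3 / 6.752 = 0.3406
  r[U,W] = 4.05 / (3.1145 · 1.4832) = 4.05 / 4.6195 = 0.8767
  r[V,V] = 1 (diagonal).
  r[V,W] = 1.7 / (2.1679 · 1.4832) = 1.7 / 3.2156 = 0.5287
  r[W,W] = 1 (diagonal).

R is symmetric with unit diagonal. Assembling:

R = [[1, 0.3406, 0.8767],
 [0.3406, 1, 0.5287],
 [0.8767, 0.5287, 1]]


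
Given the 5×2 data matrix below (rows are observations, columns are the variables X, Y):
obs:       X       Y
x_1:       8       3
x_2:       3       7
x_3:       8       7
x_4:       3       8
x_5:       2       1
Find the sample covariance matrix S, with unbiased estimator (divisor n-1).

Step 1 — column means:
  mean(X) = (8 + 3 + 8 + 3 + 2) / 5 = 24/5 = 4.8
  mean(Y) = (3 + 7 + 7 + 8 + 1) / 5 = 26/5 = 5.2

Step 2 — sample covariance S[i,j] = (1/(n-1)) · Σ_k (x_{k,i} - mean_i) · (x_{k,j} - mean_j), with n-1 = 4.
  S[X,X] = ((3.2)·(3.2) + (-1.8)·(-1.8) + (3.2)·(3.2) + (-1.8)·(-1.8) + (-2.8)·(-2.8)) / 4 = 34.8/4 = 8.7
  S[X,Y] = ((3.2)·(-2.2) + (-1.8)·(1.8) + (3.2)·(1.8) + (-1.8)·(2.8) + (-2.8)·(-4.2)) / 4 = 2.2/4 = 0.55
  S[Y,Y] = ((-2.2)·(-2.2) + (1.8)·(1.8) + (1.8)·(1.8) + (2.8)·(2.8) + (-4.2)·(-4.2)) / 4 = 36.8/4 = 9.2

S is symmetric (S[j,i] = S[i,j]). Assembling:

S = [[8.7, 0.55],
 [0.55, 9.2]]


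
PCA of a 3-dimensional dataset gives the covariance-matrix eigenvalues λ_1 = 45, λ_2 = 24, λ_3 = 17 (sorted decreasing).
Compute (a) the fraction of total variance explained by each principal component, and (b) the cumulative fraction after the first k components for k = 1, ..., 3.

Step 1 — total variance = trace(Sigma) = Σ λ_i = 45 + 24 + 17 = 86.

Step 2 — fraction explained by component i = λ_i / Σ λ:
  PC1: 45/86 = 0.5233
  PC2: 24/86 = 0.2791
  PC3: 17/86 = 0.1977

Step 3 — cumulative fraction after k components = (λ_1 + ... + λ_k) / Σ λ:
  k = 1: 45/86 = 0.5233
  k = 2: (45 + 24)/86 = 69/86 = 0.8023
  k = 3: (45 + 24 + 17)/86 = 86/86 = 1

Summary (fraction, with percent):

explained: PC1 0.5233 (52.33%), PC2 0.2791 (27.91%), PC3 0.1977 (19.77%);  cumulative: 0.5233, 0.8023, 1


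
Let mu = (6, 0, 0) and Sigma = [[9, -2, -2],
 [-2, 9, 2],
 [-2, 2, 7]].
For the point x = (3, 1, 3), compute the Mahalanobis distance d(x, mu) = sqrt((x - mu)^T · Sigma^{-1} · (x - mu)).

Step 1 — centre the observation: (x - mu) = (-3, 1, 3).

Step 2 — invert Sigma (cofactor / det for 3×3, or solve directly):
  Sigma^{-1} = [[0.1222, 0.0207, 0.029],
 [0.0207, 0.1222, -0.029],
 [0.029, -0.029, 0.1594]].

Step 3 — form the quadratic (x - mu)^T · Sigma^{-1} · (x - mu):
  Sigma^{-1} · (x - mu) = (-0.2588, -0.0269, 0.3623).
  (x - mu)^T · [Sigma^{-1} · (x - mu)] = (-3)·(-0.2588) + (1)·(-0.0269) + (3)·(0.3623) = 1.8364.

Step 4 — take square root: d = √(1.8364) ≈ 1.3552.

d(x, mu) = √(1.8364) ≈ 1.3552


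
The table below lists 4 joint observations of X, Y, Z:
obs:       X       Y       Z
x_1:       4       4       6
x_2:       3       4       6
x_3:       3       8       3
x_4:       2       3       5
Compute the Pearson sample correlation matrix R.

Step 1 — column means:
  mean(X) = (4 + 3 + 3 + 2) / 4 = 12/4 = 3
  mean(Y) = (4 + 4 + 8 + 3) / 4 = 19/4 = 4.75
  mean(Z) = (6 + 6 + 3 + 5) / 4 = 20/4 = 5

Step 2 — sample variances and covariances s[i,j] = (1/(n-1)) · Σ_k (x_{k,i} - mean_i) · (x_{k,j} - mean_j), with n-1 = 3:
  s[X,X] = ((1)·(1) + (0)·(0) + (0)·(0) + (-1)·(-1)) / 3 = 2/3 = 0.6667
  s[X,Y] = ((1)·(-0.75) + (0)·(-0.75) + (0)·(3.25) + (-1)·(-1.75)) / 3 = 1/3 = 0.3333
  s[X,Z] = ((1)·(1) + (0)·(1) + (0)·(-2) + (-1)·(0)) / 3 = 1/3 = 0.3333
  s[Y,Y] = ((-0.75)·(-0.75) + (-0.75)·(-0.75) + (3.25)·(3.25) + (-1.75)·(-1.75)) / 3 = 14.75/3 = 4.9167
  s[Y,Z] = ((-0.75)·(1) + (-0.75)·(1) + (3.25)·(-2) + (-1.75)·(0)) / 3 = -8/3 = -2.6667
  s[Z,Z] = ((1)·(1) + (1)·(1) + (-2)·(-2) + (0)·(0)) / 3 = 6/3 = 2
  Sample standard deviations s_i = √(s[i,i]):
  s(X) = √(0.6667) = 0.8165
  s(Y) = √(4.9167) = 2.2174
  s(Z) = √(2) = 1.4142

Step 3 — r_{ij} = s_{ij} / (s_i · s_j):
  r[X,X] = 1 (diagonal).
  r[X,Y] = 0.3333 / (0.8165 · 2.2174) = 0.3333 / 1.8105 = 0.1841
  r[X,Z] = 0.3333 / (0.8165 · 1.4142) = 0.3333 / 1.1547 = 0.2887
  r[Y,Y] = 1 (diagonal).
  r[Y,Z] = -2.6667 / (2.2174 · 1.4142) = -2.6667 / 3.1358 = -0.8504
  r[Z,Z] = 1 (diagonal).

R is symmetric with unit diagonal. Assembling:

R = [[1, 0.1841, 0.2887],
 [0.1841, 1, -0.8504],
 [0.2887, -0.8504, 1]]


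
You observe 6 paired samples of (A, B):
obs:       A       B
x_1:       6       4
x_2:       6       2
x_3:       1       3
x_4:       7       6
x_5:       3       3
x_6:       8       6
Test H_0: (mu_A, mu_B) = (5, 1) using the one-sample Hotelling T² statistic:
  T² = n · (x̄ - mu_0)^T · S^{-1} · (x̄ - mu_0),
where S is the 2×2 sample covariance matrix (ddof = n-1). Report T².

Step 1 — sample mean vector:
  mean(A) = (6 + 6 + 1 + 7 + 3 + 8) / 6 = 31/6 = 5.1667
  mean(B) = (4 + 2 + 3 + 6 + 3 + 6) / 6 = 24/6 = 4
  x̄ = (5.1667, 4),  deviation x̄ - mu_0 = (5.1667, 4) - (5, 1) = (0.1667, 3).

Step 2 — sample covariance matrix, S[i,j] = (1/(n-1)) · Σ_k (x_{k,i} - mean_i) · (x_{k,j} - mean_j), divisor n-1 = 5:
  S[A,A] = ((0.8333)·(0.8333) + (0.8333)·(0.8333) + (-4.1667)·(-4.1667) + (1.8333)·(1.8333) + (-2.1667)·(-2.1667) + (2.8333)·(2.8333)) / 5 = 34.8333/5 = 6.9667
  S[A,B] = ((0.8333)·(0) + (0.8333)·(-2) + (-4.1667)·(-1) + (1.8333)·(2) + (-2.1667)·(-1) + (2.8333)·(2)) / 5 = 14/5 = 2.8
  S[B,B] = ((0)·(0) + (-2)·(-2) + (-1)·(-1) + (2)·(2) + (-1)·(-1) + (2)·(2)) / 5 = 14/5 = 2.8
  S = [[6.9667, 2.8],
 [2.8, 2.8]].

Step 3 — invert S. det(S) = 6.9667·2.8 - (2.8)² = 11.6667.
  S^{-1} = (1/det) · [[d, -b], [-b, a]] = [[0.24, -0.24],
 [-0.24, 0.5971]].

Step 4 — quadratic form (x̄ - mu_0)^T · S^{-1} · (x̄ - mu_0):
  S^{-1} · (x̄ - mu_0) = (-0.68, 1.7514),
  (x̄ - mu_0)^T · [...] = (0.1667)·(-0.68) + (3)·(1.7514) = 5.141.

Step 5 — scale by n: T² = 6 · 5.141 = 30.8457.

T² ≈ 30.8457
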